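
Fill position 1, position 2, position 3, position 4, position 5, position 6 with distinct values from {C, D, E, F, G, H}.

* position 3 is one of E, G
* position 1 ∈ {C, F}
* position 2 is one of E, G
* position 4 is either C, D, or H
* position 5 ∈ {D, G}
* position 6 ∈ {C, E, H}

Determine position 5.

Among the 6 variables, F fits only position 1 (and all 6 values in {C, D, E, F, G, H} must be used), so position 1 = F.
position 2 and position 3 between them cover only {E, G} — a naked pair. Remove those values from position 5, position 6.
So position 5 = D.

D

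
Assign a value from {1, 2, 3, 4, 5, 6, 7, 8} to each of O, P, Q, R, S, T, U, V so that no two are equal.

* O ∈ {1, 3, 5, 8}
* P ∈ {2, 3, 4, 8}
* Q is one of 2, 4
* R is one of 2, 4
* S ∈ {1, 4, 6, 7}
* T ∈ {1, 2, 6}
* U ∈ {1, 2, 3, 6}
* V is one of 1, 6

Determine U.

Among the 8 variables, 5 fits only O (and all 8 values in {1, 2, 3, 4, 5, 6, 7, 8} must be used), so O = 5.
The 7 still-open variables together cover exactly {1, 2, 3, 4, 6, 7, 8} — 7 values for 7 variables — and 7 appears only in S's list, so S = 7.
Among the 6 still-open variables, 8 fits only P (and all 6 values in {1, 2, 3, 4, 6, 8} must be used), so P = 8.
The 5 still-open variables draw from only 5 values {1, 2, 3, 4, 6}, so each is used; only U can be 3, hence U = 3.

3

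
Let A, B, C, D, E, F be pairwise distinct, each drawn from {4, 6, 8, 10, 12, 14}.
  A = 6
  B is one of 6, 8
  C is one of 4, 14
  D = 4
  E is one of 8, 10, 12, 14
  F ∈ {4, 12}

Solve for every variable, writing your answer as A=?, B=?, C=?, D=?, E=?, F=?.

A=6, B=8, C=14, D=4, E=10, F=12

A's domain is down to {6}, so A = 6. Eliminate 6 elsewhere: B.
That leaves B = 8. Strike 8 from E.
D has just one choice, so D = 4. Remove 4 from C, F.
F has just one choice, so F = 12. Strike 12 from E.
C's domain is down to {14}, so C = 14. So E can't be 14.
E's domain is down to {10}, so E = 10.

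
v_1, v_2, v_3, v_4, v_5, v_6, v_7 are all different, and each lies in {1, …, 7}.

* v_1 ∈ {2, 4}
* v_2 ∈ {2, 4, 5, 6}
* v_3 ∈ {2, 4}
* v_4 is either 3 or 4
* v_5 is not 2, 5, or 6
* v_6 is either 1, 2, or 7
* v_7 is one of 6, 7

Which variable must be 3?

v_4

Among the 7 variables, 5 fits only v_2 (and all 7 values in {1, 2, 3, 4, 5, 6, 7} must be used), so v_2 = 5.
The 6 still-open variables together cover exactly {1, 2, 3, 4, 6, 7} — 6 values for 6 variables — and 6 appears only in v_7's list, so v_7 = 6.
v_1 and v_3 share exactly the 2 values {2, 4}; by pigeonhole those values go to them, so strike 2, 4 from v_4, v_5, v_6.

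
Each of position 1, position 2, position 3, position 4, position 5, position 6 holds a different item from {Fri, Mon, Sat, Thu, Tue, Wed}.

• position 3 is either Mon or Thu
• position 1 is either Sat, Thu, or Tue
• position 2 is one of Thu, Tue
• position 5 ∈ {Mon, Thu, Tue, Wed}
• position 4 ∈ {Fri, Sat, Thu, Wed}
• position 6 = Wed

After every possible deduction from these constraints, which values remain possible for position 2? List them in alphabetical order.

position 6's domain is down to {Wed}, so position 6 = Wed. Remove Wed from position 4, position 5.
Among the 5 still-open variables, Fri fits only position 4 (and all 5 values in {Fri, Mon, Sat, Thu, Tue} must be used), so position 4 = Fri.
Among the 4 still-open variables, Sat fits only position 1 (and all 4 values in {Mon, Sat, Thu, Tue} must be used), so position 1 = Sat.
No further eliminations apply; position 2 can still be any of Thu, Tue.

Thu, Tue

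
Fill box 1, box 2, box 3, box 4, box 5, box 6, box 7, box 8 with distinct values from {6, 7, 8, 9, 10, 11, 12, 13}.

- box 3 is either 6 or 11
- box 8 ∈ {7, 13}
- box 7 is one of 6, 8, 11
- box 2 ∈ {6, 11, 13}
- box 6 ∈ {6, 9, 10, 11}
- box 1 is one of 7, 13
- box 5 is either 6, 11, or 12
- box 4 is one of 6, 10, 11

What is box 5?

12

Among the 8 variables, 8 fits only box 7 (and all 8 values in {6, 7, 8, 9, 10, 11, 12, 13} must be used), so box 7 = 8.
The 7 still-open variables draw from only 7 values {6, 7, 9, 10, 11, 12, 13}, so each is used; only box 6 can be 9, hence box 6 = 9.
Among the 6 still-open variables, 10 fits only box 4 (and all 6 values in {6, 7, 10, 11, 12, 13} must be used), so box 4 = 10.
The 5 still-open variables draw from only 5 values {6, 7, 11, 12, 13}, so each is used; only box 5 can be 12, hence box 5 = 12.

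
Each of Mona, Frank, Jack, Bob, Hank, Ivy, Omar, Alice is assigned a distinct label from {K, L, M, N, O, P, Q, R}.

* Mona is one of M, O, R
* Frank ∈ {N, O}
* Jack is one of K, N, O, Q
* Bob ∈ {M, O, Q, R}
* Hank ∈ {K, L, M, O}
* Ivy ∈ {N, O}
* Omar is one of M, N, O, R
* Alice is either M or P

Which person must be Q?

Bob

The 8 variables together cover exactly {K, L, M, N, O, P, Q, R} — 8 values for 8 variables — and L appears only in Hank's list, so Hank = L.
The 7 still-open variables draw from only 7 values {K, M, N, O, P, Q, R}, so each is used; only Jack can be K, hence Jack = K.
The 6 still-open variables draw from only 6 values {M, N, O, P, Q, R}, so each is used; only Alice can be P, hence Alice = P.
The 5 still-open variables together cover exactly {M, N, O, Q, R} — 5 values for 5 variables — and Q appears only in Bob's list, so Bob = Q.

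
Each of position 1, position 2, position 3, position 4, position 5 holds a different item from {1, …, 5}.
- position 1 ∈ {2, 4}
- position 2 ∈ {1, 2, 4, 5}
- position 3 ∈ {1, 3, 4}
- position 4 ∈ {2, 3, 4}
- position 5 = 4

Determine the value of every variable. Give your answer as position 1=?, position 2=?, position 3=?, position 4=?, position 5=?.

position 1=2, position 2=5, position 3=1, position 4=3, position 5=4

position 5 has just one choice, so position 5 = 4. So position 1, position 2, position 3, position 4 can't be 4.
position 1 has just one choice, so position 1 = 2. Eliminate 2 elsewhere: position 2, position 4.
position 4's domain is down to {3}, so position 4 = 3. Strike 3 from position 3.
position 3 has just one choice, so position 3 = 1. Eliminate 1 elsewhere: position 2.
That leaves position 2 = 5.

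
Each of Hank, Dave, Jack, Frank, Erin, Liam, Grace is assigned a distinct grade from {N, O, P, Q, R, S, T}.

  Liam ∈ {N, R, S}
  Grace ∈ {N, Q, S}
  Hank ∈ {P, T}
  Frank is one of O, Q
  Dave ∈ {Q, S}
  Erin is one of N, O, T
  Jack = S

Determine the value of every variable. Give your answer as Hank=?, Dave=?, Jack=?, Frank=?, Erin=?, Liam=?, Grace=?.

Jack has just one choice, so Jack = S. Remove S from Dave, Liam, Grace.
Dave's domain is down to {Q}, so Dave = Q. Remove Q from Frank, Grace.
That leaves Frank = O. Eliminate O elsewhere: Erin.
Grace has just one choice, so Grace = N. So Erin, Liam can't be N.
That leaves Erin = T. Remove T from Hank.
Liam's domain is down to {R}, so Liam = R.
Hank must be P (only option left).

Hank=P, Dave=Q, Jack=S, Frank=O, Erin=T, Liam=R, Grace=N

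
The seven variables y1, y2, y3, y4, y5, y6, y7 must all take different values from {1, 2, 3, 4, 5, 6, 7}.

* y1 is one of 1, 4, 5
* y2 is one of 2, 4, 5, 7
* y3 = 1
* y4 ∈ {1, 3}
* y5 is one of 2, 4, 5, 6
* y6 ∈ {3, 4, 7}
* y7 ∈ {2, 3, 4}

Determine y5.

y3's domain is down to {1}, so y3 = 1. So y1, y4 can't be 1.
y4 must be 3 (only option left). So y6, y7 can't be 3.
The 5 still-open variables draw from only 5 values {2, 4, 5, 6, 7}, so each is used; only y5 can be 6, hence y5 = 6.

6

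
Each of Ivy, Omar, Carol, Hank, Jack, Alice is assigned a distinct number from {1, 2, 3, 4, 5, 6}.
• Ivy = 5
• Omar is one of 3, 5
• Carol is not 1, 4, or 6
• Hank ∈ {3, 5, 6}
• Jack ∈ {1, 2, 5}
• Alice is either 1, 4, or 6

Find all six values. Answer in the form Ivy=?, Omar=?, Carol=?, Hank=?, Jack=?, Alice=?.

Ivy's domain is down to {5}, so Ivy = 5. Strike 5 from Omar, Carol, Hank, Jack.
That leaves Omar = 3. Remove 3 from Carol, Hank.
Carol must be 2 (only option left). Strike 2 from Jack.
Hank's domain is down to {6}, so Hank = 6. Eliminate 6 elsewhere: Alice.
That leaves Jack = 1. Strike 1 from Alice.
That leaves Alice = 4.

Ivy=5, Omar=3, Carol=2, Hank=6, Jack=1, Alice=4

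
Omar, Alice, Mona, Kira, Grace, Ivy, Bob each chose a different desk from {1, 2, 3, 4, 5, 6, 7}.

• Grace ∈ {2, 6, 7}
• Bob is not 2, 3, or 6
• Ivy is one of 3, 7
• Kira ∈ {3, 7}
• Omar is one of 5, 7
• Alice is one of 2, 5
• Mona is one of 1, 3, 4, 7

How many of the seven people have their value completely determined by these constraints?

The 7 variables draw from only 7 values {1, 2, 3, 4, 5, 6, 7}, so each is used; only Grace can be 6, hence Grace = 6.
The 6 still-open variables together cover exactly {1, 2, 3, 4, 5, 7} — 6 values for 6 variables — and 2 appears only in Alice's list, so Alice = 2.
The 2 variables Kira and Ivy are confined to {3, 7}, which locks those values in; drop them from Omar, Mona, Bob.
That leaves Omar = 5. Eliminate 5 elsewhere: Bob.
Determined: Omar=5, Alice=2, Grace=6. The other people each still have more than one consistent value. That makes 3.

3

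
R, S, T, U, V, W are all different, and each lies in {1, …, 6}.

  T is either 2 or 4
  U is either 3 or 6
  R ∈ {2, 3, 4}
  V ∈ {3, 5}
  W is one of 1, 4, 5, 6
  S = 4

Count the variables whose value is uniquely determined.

6

S must be 4 (only option left). So R, T, W can't be 4.
T's domain is down to {2}, so T = 2. Strike 2 from R.
R's domain is down to {3}, so R = 3. Remove 3 from U, V.
U has just one choice, so U = 6. Eliminate 6 elsewhere: W.
That leaves V = 5. Strike 5 from W.
That leaves W = 1.
Every variable is fixed: R=3, S=4, T=2, U=6, V=5, W=1. That makes 6.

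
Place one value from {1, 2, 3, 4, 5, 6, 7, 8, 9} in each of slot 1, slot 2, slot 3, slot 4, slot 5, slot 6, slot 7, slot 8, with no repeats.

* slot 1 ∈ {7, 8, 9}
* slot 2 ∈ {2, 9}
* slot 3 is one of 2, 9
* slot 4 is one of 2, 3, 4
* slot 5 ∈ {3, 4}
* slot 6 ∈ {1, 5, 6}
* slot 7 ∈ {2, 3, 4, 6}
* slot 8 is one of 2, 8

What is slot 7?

6

slot 2 and slot 3 between them cover only {2, 9} — a naked pair. Remove those values from slot 1, slot 4, slot 7, slot 8.
That leaves slot 8 = 8. So slot 1 can't be 8.
slot 1 must be 7 (only option left).
The 2 variables slot 4 and slot 5 are confined to {3, 4}, which locks those values in; drop them from slot 7.
So slot 7 = 6.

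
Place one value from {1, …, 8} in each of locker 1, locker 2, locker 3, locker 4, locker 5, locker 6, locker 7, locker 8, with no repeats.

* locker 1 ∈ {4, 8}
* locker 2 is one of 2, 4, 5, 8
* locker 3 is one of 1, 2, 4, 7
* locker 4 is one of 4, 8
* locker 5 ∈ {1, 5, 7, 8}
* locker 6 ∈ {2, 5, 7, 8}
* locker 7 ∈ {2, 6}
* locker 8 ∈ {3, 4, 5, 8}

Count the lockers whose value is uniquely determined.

2

The 8 variables together cover exactly {1, 2, 3, 4, 5, 6, 7, 8} — 8 values for 8 variables — and 3 appears only in locker 8's list, so locker 8 = 3.
Among the 7 still-open variables, 6 fits only locker 7 (and all 7 values in {1, 2, 4, 5, 6, 7, 8} must be used), so locker 7 = 6.
locker 1 and locker 4 share exactly the 2 values {4, 8}; by pigeonhole those values go to them, so strike 4, 8 from locker 2, locker 3, locker 5, locker 6.
Determined: locker 7=6, locker 8=3. The other lockers each still have more than one consistent value. That makes 2.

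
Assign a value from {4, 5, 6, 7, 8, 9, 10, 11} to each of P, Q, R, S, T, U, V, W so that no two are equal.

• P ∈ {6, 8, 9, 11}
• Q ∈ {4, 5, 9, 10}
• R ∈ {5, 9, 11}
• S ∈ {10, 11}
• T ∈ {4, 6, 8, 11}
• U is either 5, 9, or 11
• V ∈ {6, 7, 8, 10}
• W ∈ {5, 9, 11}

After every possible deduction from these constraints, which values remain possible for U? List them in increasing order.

The 8 variables draw from only 8 values {4, 5, 6, 7, 8, 9, 10, 11}, so each is used; only V can be 7, hence V = 7.
R, U, W between them cover only {5, 9, 11} — a naked triple. Remove those values from P, Q, S, T.
That leaves S = 10. Remove 10 from Q.
Q must be 4 (only option left). So T can't be 4.
No further eliminations apply; U can still be any of 5, 9, 11.

5, 9, 11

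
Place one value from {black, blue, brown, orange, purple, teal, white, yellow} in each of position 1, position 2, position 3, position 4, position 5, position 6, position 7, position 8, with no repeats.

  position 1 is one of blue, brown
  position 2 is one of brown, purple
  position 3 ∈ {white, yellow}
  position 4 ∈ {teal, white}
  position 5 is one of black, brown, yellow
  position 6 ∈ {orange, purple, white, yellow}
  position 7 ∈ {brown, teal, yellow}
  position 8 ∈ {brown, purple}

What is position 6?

Among the 8 variables, black fits only position 5 (and all 8 values in {black, blue, brown, orange, purple, teal, white, yellow} must be used), so position 5 = black.
Among the 7 still-open variables, blue fits only position 1 (and all 7 values in {blue, brown, orange, purple, teal, white, yellow} must be used), so position 1 = blue.
The 6 still-open variables together cover exactly {brown, orange, purple, teal, white, yellow} — 6 values for 6 variables — and orange appears only in position 6's list, so position 6 = orange.

orange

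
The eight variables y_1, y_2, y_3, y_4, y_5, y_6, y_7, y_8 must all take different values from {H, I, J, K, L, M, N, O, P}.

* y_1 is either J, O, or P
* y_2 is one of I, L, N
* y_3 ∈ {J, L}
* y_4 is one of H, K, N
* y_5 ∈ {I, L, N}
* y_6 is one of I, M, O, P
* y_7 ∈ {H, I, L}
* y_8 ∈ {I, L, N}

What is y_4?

The 3 variables y_2, y_5, y_8 are confined to {I, L, N}, which locks those values in; drop them from y_3, y_4, y_6, y_7.
That leaves y_3 = J. So y_1 can't be J.
y_7's domain is down to {H}, so y_7 = H. So y_4 can't be H.
So y_4 = K.

K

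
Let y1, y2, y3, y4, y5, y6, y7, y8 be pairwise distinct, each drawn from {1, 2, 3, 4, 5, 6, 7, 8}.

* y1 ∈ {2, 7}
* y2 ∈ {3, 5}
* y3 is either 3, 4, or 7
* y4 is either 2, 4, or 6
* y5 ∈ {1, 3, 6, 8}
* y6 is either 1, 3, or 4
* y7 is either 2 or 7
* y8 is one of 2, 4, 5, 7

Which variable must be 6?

y4

The 8 variables draw from only 8 values {1, 2, 3, 4, 5, 6, 7, 8}, so each is used; only y5 can be 8, hence y5 = 8.
Among the 7 still-open variables, 1 fits only y6 (and all 7 values in {1, 2, 3, 4, 5, 6, 7} must be used), so y6 = 1.
Among the 6 still-open variables, 6 fits only y4 (and all 6 values in {2, 3, 4, 5, 6, 7} must be used), so y4 = 6.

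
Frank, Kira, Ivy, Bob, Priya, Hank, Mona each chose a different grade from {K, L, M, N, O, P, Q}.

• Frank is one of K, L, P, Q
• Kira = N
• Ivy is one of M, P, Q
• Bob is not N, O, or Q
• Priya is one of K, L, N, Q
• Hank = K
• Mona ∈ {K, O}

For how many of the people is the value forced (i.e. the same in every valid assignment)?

Kira has just one choice, so Kira = N. Strike N from Priya.
That leaves Hank = K. Remove K from Frank, Bob, Priya, Mona.
Mona must be O (only option left).
Determined: Kira=N, Hank=K, Mona=O. The other people each still have more than one consistent value. That makes 3.

3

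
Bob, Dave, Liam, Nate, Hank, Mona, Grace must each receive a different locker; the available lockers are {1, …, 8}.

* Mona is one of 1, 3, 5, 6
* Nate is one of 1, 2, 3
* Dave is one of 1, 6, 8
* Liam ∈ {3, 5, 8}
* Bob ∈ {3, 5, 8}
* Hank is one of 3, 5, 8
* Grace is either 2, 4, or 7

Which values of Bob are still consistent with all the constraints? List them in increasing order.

3, 5, 8

Bob, Liam, Hank share exactly the 3 values {3, 5, 8}; by pigeonhole those values go to them, so strike 3, 5, 8 from Dave, Nate, Mona.
Dave and Mona between them cover only {1, 6} — a naked pair. Remove those values from Nate.
Nate has just one choice, so Nate = 2. Eliminate 2 elsewhere: Grace.
No further eliminations apply; Bob can still be any of 3, 5, 8.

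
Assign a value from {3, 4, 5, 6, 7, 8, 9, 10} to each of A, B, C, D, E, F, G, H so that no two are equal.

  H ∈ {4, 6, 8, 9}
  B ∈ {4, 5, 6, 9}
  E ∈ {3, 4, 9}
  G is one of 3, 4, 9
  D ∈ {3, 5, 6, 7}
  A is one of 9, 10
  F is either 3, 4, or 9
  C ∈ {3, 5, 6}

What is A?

The 8 variables draw from only 8 values {3, 4, 5, 6, 7, 8, 9, 10}, so each is used; only D can be 7, hence D = 7.
The 7 still-open variables together cover exactly {3, 4, 5, 6, 8, 9, 10} — 7 values for 7 variables — and 8 appears only in H's list, so H = 8.
The 6 still-open variables draw from only 6 values {3, 4, 5, 6, 9, 10}, so each is used; only A can be 10, hence A = 10.

10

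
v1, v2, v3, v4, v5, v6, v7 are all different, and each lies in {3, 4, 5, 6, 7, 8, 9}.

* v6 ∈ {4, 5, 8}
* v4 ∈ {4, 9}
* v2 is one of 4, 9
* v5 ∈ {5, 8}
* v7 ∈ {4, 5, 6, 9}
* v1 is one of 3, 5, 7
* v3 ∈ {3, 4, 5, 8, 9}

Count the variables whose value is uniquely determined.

Among the 7 variables, 6 fits only v7 (and all 7 values in {3, 4, 5, 6, 7, 8, 9} must be used), so v7 = 6.
The 6 still-open variables together cover exactly {3, 4, 5, 7, 8, 9} — 6 values for 6 variables — and 7 appears only in v1's list, so v1 = 7.
Among the 5 still-open variables, 3 fits only v3 (and all 5 values in {3, 4, 5, 8, 9} must be used), so v3 = 3.
v2 and v4 between them cover only {4, 9} — a naked pair. Remove those values from v6.
Determined: v1=7, v3=3, v7=6. The other variables each still have more than one consistent value. That makes 3.

3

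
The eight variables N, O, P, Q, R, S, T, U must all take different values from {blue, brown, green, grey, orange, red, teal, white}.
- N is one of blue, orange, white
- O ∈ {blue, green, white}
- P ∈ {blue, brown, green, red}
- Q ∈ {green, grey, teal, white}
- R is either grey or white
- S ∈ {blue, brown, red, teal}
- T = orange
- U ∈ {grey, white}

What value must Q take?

T's domain is down to {orange}, so T = orange. Eliminate orange elsewhere: N.
R and U share exactly the 2 values {grey, white}; by pigeonhole those values go to them, so strike grey, white from N, O, Q.
That leaves N = blue. Remove blue from O, P, S.
That leaves O = green. Strike green from P, Q.
So Q = teal.

teal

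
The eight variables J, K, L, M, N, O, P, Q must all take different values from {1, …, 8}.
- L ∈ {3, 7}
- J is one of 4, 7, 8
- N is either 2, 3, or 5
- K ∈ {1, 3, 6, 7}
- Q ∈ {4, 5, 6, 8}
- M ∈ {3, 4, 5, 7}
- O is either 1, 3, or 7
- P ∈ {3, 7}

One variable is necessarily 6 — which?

The 8 variables together cover exactly {1, 2, 3, 4, 5, 6, 7, 8} — 8 values for 8 variables — and 2 appears only in N's list, so N = 2.
L and P between them cover only {3, 7} — a naked pair. Remove those values from J, K, M, O.
O's domain is down to {1}, so O = 1. Strike 1 from K.
So 6 goes to K.

K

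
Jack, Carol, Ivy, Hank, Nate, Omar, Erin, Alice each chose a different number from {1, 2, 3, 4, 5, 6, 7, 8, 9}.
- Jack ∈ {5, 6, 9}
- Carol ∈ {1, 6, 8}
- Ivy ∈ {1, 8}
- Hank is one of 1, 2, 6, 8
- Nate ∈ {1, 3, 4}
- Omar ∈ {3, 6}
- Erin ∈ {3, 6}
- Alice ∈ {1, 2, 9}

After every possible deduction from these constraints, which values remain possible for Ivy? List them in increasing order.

1, 8

Among the 8 variables, 4 fits only Nate (and all 8 values in {1, 2, 3, 4, 5, 6, 8, 9} must be used), so Nate = 4.
Among the 7 still-open variables, 5 fits only Jack (and all 7 values in {1, 2, 3, 5, 6, 8, 9} must be used), so Jack = 5.
The 6 still-open variables together cover exactly {1, 2, 3, 6, 8, 9} — 6 values for 6 variables — and 9 appears only in Alice's list, so Alice = 9.
The 5 still-open variables together cover exactly {1, 2, 3, 6, 8} — 5 values for 5 variables — and 2 appears only in Hank's list, so Hank = 2.
The 2 variables Omar and Erin are confined to {3, 6}, which locks those values in; drop them from Carol.
No further eliminations apply; Ivy can still be any of 1, 8.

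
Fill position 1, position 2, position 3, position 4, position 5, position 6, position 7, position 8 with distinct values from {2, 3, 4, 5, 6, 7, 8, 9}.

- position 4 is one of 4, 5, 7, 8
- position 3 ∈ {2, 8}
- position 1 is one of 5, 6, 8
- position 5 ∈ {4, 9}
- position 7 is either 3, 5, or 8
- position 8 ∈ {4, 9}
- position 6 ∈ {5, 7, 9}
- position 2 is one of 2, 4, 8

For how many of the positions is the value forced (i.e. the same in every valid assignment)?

Among the 8 variables, 3 fits only position 7 (and all 8 values in {2, 3, 4, 5, 6, 7, 8, 9} must be used), so position 7 = 3.
Among the 7 still-open variables, 6 fits only position 1 (and all 7 values in {2, 4, 5, 6, 7, 8, 9} must be used), so position 1 = 6.
The 2 variables position 5 and position 8 are confined to {4, 9}, which locks those values in; drop them from position 2, position 4, position 6.
The 2 variables position 2 and position 3 are confined to {2, 8}, which locks those values in; drop them from position 4.
Determined: position 1=6, position 7=3. The other positions each still have more than one consistent value. That makes 2.

2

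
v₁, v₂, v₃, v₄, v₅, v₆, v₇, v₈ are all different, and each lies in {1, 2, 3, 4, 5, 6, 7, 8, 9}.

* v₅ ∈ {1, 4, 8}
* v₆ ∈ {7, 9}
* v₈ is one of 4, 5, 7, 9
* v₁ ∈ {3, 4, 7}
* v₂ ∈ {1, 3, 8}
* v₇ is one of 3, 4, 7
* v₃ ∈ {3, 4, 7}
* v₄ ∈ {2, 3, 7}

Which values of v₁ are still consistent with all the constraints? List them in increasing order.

3, 4, 7

Among the 8 variables, 2 fits only v₄ (and all 8 values in {1, 2, 3, 4, 5, 7, 8, 9} must be used), so v₄ = 2.
The 7 still-open variables together cover exactly {1, 3, 4, 5, 7, 8, 9} — 7 values for 7 variables — and 5 appears only in v₈'s list, so v₈ = 5.
The 6 still-open variables draw from only 6 values {1, 3, 4, 7, 8, 9}, so each is used; only v₆ can be 9, hence v₆ = 9.
v₁, v₃, v₇ between them cover only {3, 4, 7} — a naked triple. Remove those values from v₂, v₅.
No further eliminations apply; v₁ can still be any of 3, 4, 7.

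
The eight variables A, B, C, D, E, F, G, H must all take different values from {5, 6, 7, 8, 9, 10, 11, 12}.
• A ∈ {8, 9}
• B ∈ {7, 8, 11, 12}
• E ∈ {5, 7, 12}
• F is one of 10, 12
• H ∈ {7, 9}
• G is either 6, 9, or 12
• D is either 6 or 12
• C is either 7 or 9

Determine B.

The 8 variables draw from only 8 values {5, 6, 7, 8, 9, 10, 11, 12}, so each is used; only E can be 5, hence E = 5.
Among the 7 still-open variables, 10 fits only F (and all 7 values in {6, 7, 8, 9, 10, 11, 12} must be used), so F = 10.
The 6 still-open variables draw from only 6 values {6, 7, 8, 9, 11, 12}, so each is used; only B can be 11, hence B = 11.

11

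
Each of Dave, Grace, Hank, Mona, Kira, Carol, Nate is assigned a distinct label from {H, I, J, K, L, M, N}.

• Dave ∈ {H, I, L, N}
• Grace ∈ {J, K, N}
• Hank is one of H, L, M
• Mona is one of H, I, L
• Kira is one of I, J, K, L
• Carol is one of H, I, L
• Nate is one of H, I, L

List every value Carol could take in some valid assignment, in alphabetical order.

H, I, L

Among the 7 variables, M fits only Hank (and all 7 values in {H, I, J, K, L, M, N} must be used), so Hank = M.
Mona, Carol, Nate between them cover only {H, I, L} — a naked triple. Remove those values from Dave, Kira.
Dave has just one choice, so Dave = N. Remove N from Grace.
No further eliminations apply; Carol can still be any of H, I, L.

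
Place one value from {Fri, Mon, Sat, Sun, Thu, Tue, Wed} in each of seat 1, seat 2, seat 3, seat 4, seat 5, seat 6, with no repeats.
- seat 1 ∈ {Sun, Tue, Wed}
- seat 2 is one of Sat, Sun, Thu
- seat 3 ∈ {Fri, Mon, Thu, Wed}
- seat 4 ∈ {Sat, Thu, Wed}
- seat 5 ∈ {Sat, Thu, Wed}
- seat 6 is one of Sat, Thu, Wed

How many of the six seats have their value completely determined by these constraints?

2

seat 4, seat 5, seat 6 share exactly the 3 values {Sat, Thu, Wed}; by pigeonhole those values go to them, so strike Sat, Thu, Wed from seat 1, seat 2, seat 3.
seat 2 must be Sun (only option left). So seat 1 can't be Sun.
seat 1 has just one choice, so seat 1 = Tue.
Determined: seat 1=Tue, seat 2=Sun. The other seats each still have more than one consistent value. That makes 2.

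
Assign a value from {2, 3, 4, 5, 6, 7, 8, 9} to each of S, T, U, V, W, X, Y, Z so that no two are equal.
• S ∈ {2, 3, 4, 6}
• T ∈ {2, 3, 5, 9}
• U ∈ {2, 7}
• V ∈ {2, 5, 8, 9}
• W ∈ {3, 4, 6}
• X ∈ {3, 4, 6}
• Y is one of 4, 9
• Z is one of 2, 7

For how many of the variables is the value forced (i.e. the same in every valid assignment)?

The 8 variables draw from only 8 values {2, 3, 4, 5, 6, 7, 8, 9}, so each is used; only V can be 8, hence V = 8.
The 7 still-open variables together cover exactly {2, 3, 4, 5, 6, 7, 9} — 7 values for 7 variables — and 5 appears only in T's list, so T = 5.
The 6 still-open variables draw from only 6 values {2, 3, 4, 6, 7, 9}, so each is used; only Y can be 9, hence Y = 9.
U and Z share exactly the 2 values {2, 7}; by pigeonhole those values go to them, so strike 2, 7 from S.
Determined: T=5, V=8, Y=9. The other variables each still have more than one consistent value. That makes 3.

3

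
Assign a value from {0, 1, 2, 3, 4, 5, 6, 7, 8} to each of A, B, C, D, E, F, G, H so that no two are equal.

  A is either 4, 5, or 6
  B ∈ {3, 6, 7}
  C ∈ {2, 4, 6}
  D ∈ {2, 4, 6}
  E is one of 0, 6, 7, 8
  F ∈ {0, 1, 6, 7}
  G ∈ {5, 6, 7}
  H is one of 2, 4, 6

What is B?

C, D, H between them cover only {2, 4, 6} — a naked triple. Remove those values from A, B, E, F, G.
A must be 5 (only option left). Remove 5 from G.
G's domain is down to {7}, so G = 7. Eliminate 7 elsewhere: B, E, F.
So B = 3.

3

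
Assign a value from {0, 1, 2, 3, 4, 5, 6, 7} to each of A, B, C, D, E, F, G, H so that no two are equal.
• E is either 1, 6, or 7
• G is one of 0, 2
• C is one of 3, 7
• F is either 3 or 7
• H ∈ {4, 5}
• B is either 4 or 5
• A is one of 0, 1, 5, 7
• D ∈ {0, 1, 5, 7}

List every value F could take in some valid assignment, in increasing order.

3, 7

Among the 8 variables, 2 fits only G (and all 8 values in {0, 1, 2, 3, 4, 5, 6, 7} must be used), so G = 2.
The 7 still-open variables draw from only 7 values {0, 1, 3, 4, 5, 6, 7}, so each is used; only E can be 6, hence E = 6.
B and H between them cover only {4, 5} — a naked pair. Remove those values from A, D.
C and F share exactly the 2 values {3, 7}; by pigeonhole those values go to them, so strike 3, 7 from A, D.
No further eliminations apply; F can still be any of 3, 7.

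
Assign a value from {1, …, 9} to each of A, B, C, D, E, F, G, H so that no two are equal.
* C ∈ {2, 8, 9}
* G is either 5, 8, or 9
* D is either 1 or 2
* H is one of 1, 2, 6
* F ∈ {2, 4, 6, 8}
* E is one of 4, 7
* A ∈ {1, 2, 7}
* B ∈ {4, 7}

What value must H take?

The 8 variables together cover exactly {1, 2, 4, 5, 6, 7, 8, 9} — 8 values for 8 variables — and 5 appears only in G's list, so G = 5.
The 7 still-open variables together cover exactly {1, 2, 4, 6, 7, 8, 9} — 7 values for 7 variables — and 9 appears only in C's list, so C = 9.
The 6 still-open variables together cover exactly {1, 2, 4, 6, 7, 8} — 6 values for 6 variables — and 8 appears only in F's list, so F = 8.
The 5 still-open variables draw from only 5 values {1, 2, 4, 6, 7}, so each is used; only H can be 6, hence H = 6.

6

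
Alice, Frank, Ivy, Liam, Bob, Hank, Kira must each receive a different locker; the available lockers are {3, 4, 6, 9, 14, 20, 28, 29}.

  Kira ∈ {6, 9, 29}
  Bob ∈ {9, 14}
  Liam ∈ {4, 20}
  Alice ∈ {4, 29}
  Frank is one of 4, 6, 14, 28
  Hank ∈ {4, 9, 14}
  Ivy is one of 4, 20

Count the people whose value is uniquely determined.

Among the 7 variables, 28 fits only Frank (and all 7 values in {4, 6, 9, 14, 20, 28, 29} must be used), so Frank = 28.
Among the 6 still-open variables, 6 fits only Kira (and all 6 values in {4, 6, 9, 14, 20, 29} must be used), so Kira = 6.
Among the 5 still-open variables, 29 fits only Alice (and all 5 values in {4, 9, 14, 20, 29} must be used), so Alice = 29.
Ivy and Liam share exactly the 2 values {4, 20}; by pigeonhole those values go to them, so strike 4, 20 from Hank.
Determined: Alice=29, Frank=28, Kira=6. The other people each still have more than one consistent value. That makes 3.

3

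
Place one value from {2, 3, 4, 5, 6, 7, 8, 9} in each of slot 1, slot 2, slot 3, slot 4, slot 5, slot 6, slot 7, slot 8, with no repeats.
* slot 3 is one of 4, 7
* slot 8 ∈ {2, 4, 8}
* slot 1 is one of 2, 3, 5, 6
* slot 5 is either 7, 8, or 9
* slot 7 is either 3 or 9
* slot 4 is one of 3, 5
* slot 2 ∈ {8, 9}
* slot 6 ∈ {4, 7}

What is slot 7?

3

Among the 8 variables, 6 fits only slot 1 (and all 8 values in {2, 3, 4, 5, 6, 7, 8, 9} must be used), so slot 1 = 6.
Among the 7 still-open variables, 2 fits only slot 8 (and all 7 values in {2, 3, 4, 5, 7, 8, 9} must be used), so slot 8 = 2.
The 6 still-open variables draw from only 6 values {3, 4, 5, 7, 8, 9}, so each is used; only slot 4 can be 5, hence slot 4 = 5.
Among the 5 still-open variables, 3 fits only slot 7 (and all 5 values in {3, 4, 7, 8, 9} must be used), so slot 7 = 3.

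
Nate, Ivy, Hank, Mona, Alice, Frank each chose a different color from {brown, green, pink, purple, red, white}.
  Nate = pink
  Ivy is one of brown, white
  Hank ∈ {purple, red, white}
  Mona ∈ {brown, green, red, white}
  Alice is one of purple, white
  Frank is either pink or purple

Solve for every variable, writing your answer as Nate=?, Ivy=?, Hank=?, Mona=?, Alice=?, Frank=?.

Nate=pink, Ivy=brown, Hank=red, Mona=green, Alice=white, Frank=purple

Nate's domain is down to {pink}, so Nate = pink. So Frank can't be pink.
Frank must be purple (only option left). Strike purple from Hank, Alice.
Alice has just one choice, so Alice = white. So Ivy, Hank, Mona can't be white.
That leaves Ivy = brown. Strike brown from Mona.
Hank's domain is down to {red}, so Hank = red. Strike red from Mona.
Mona has just one choice, so Mona = green.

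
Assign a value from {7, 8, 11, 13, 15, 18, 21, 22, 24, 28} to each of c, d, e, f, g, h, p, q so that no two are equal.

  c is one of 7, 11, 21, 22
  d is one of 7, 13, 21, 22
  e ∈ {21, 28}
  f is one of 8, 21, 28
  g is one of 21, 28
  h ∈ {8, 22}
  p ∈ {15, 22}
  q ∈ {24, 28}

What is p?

e and g between them cover only {21, 28} — a naked pair. Remove those values from c, d, f, q.
f's domain is down to {8}, so f = 8. Eliminate 8 elsewhere: h.
h must be 22 (only option left). Eliminate 22 elsewhere: c, d, p.
So p = 15.

15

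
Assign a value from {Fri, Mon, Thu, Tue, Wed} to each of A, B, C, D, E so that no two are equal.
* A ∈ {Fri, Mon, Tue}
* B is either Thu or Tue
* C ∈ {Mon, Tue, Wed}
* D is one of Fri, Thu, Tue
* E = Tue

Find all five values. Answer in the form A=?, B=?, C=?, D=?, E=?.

E has just one choice, so E = Tue. Remove Tue from A, B, C, D.
That leaves B = Thu. Remove Thu from D.
D's domain is down to {Fri}, so D = Fri. So A can't be Fri.
A's domain is down to {Mon}, so A = Mon. Strike Mon from C.
C has just one choice, so C = Wed.

A=Mon, B=Thu, C=Wed, D=Fri, E=Tue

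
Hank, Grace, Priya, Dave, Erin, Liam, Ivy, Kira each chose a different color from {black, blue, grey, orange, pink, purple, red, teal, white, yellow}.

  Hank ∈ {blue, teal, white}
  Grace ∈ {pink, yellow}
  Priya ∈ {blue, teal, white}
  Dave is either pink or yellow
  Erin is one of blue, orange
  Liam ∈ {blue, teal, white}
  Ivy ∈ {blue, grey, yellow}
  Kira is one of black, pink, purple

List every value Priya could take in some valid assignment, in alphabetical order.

The 2 variables Grace and Dave are confined to {pink, yellow}, which locks those values in; drop them from Ivy, Kira.
The 3 variables Hank, Priya, Liam are confined to {blue, teal, white}, which locks those values in; drop them from Erin, Ivy.
Erin's domain is down to {orange}, so Erin = orange.
That leaves Ivy = grey.
No further eliminations apply; Priya can still be any of blue, teal, white.

blue, teal, white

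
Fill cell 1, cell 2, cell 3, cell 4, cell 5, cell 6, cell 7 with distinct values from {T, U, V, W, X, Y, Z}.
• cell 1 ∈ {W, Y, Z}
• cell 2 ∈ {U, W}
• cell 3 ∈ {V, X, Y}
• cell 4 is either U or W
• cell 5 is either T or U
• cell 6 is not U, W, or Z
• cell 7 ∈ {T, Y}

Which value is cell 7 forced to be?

Y

Among the 7 variables, Z fits only cell 1 (and all 7 values in {T, U, V, W, X, Y, Z} must be used), so cell 1 = Z.
cell 2 and cell 4 between them cover only {U, W} — a naked pair. Remove those values from cell 5.
cell 5 must be T (only option left). Remove T from cell 6, cell 7.
So cell 7 = Y.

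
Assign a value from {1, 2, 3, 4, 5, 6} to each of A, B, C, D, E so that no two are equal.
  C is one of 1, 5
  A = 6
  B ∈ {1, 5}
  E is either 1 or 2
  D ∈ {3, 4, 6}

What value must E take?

A's domain is down to {6}, so A = 6. Strike 6 from D.
The 2 variables B and C are confined to {1, 5}, which locks those values in; drop them from E.
So E = 2.

2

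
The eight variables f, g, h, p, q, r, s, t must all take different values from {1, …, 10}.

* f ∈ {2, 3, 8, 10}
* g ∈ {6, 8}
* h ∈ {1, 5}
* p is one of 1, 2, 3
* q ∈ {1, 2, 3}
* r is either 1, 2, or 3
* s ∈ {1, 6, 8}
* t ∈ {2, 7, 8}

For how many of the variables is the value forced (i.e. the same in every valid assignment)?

Among the 8 variables, 5 fits only h (and all 8 values in {1, 2, 3, 5, 6, 7, 8, 10} must be used), so h = 5.
Among the 7 still-open variables, 7 fits only t (and all 7 values in {1, 2, 3, 6, 7, 8, 10} must be used), so t = 7.
Among the 6 still-open variables, 10 fits only f (and all 6 values in {1, 2, 3, 6, 8, 10} must be used), so f = 10.
p, q, r between them cover only {1, 2, 3} — a naked triple. Remove those values from s.
Determined: f=10, h=5, t=7. The other variables each still have more than one consistent value. That makes 3.

3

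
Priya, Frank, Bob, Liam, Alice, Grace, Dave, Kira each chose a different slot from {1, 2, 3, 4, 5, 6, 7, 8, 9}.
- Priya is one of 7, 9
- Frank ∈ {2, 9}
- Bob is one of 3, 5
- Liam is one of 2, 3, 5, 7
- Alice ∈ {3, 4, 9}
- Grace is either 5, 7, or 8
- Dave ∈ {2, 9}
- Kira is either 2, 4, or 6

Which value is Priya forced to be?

7

The 8 variables together cover exactly {2, 3, 4, 5, 6, 7, 8, 9} — 8 values for 8 variables — and 6 appears only in Kira's list, so Kira = 6.
The 7 still-open variables together cover exactly {2, 3, 4, 5, 7, 8, 9} — 7 values for 7 variables — and 4 appears only in Alice's list, so Alice = 4.
The 6 still-open variables draw from only 6 values {2, 3, 5, 7, 8, 9}, so each is used; only Grace can be 8, hence Grace = 8.
Frank and Dave share exactly the 2 values {2, 9}; by pigeonhole those values go to them, so strike 2, 9 from Priya, Liam.
So Priya = 7.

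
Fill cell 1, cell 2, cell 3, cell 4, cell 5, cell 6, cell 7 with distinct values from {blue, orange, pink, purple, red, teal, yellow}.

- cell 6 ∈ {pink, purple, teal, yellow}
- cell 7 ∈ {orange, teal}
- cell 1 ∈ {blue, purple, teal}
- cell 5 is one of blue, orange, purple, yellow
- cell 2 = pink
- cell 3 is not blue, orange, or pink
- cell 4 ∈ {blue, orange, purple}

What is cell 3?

red

cell 2's domain is down to {pink}, so cell 2 = pink. Eliminate pink elsewhere: cell 6.
The 6 still-open variables draw from only 6 values {blue, orange, purple, red, teal, yellow}, so each is used; only cell 3 can be red, hence cell 3 = red.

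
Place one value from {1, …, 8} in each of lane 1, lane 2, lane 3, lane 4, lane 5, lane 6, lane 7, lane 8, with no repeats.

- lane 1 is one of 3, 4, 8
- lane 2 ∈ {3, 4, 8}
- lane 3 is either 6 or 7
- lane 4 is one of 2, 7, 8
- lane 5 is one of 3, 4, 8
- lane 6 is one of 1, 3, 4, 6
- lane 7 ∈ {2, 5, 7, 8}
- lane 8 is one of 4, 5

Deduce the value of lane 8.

Among the 8 variables, 1 fits only lane 6 (and all 8 values in {1, 2, 3, 4, 5, 6, 7, 8} must be used), so lane 6 = 1.
The 7 still-open variables together cover exactly {2, 3, 4, 5, 6, 7, 8} — 7 values for 7 variables — and 6 appears only in lane 3's list, so lane 3 = 6.
The 3 variables lane 1, lane 2, lane 5 are confined to {3, 4, 8}, which locks those values in; drop them from lane 4, lane 7, lane 8.
So lane 8 = 5.

5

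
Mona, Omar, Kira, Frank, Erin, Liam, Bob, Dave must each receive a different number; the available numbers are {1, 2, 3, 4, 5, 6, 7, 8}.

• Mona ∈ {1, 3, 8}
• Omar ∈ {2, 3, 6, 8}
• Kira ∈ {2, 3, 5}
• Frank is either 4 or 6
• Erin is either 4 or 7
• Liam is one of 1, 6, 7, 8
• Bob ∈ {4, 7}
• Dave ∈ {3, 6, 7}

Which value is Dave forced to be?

Among the 8 variables, 5 fits only Kira (and all 8 values in {1, 2, 3, 4, 5, 6, 7, 8} must be used), so Kira = 5.
The 7 still-open variables draw from only 7 values {1, 2, 3, 4, 6, 7, 8}, so each is used; only Omar can be 2, hence Omar = 2.
Erin and Bob share exactly the 2 values {4, 7}; by pigeonhole those values go to them, so strike 4, 7 from Frank, Liam, Dave.
Frank must be 6 (only option left). So Liam, Dave can't be 6.
So Dave = 3.

3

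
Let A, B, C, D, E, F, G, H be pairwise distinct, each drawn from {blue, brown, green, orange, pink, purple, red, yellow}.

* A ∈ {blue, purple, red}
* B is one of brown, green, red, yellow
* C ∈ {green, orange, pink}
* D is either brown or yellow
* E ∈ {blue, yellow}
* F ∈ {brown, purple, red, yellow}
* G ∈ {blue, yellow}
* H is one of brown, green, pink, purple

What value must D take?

The 8 variables together cover exactly {blue, brown, green, orange, pink, purple, red, yellow} — 8 values for 8 variables — and orange appears only in C's list, so C = orange.
The 7 still-open variables draw from only 7 values {blue, brown, green, pink, purple, red, yellow}, so each is used; only H can be pink, hence H = pink.
The 6 still-open variables draw from only 6 values {blue, brown, green, purple, red, yellow}, so each is used; only B can be green, hence B = green.
E and G share exactly the 2 values {blue, yellow}; by pigeonhole those values go to them, so strike blue, yellow from A, D, F.
So D = brown.

brown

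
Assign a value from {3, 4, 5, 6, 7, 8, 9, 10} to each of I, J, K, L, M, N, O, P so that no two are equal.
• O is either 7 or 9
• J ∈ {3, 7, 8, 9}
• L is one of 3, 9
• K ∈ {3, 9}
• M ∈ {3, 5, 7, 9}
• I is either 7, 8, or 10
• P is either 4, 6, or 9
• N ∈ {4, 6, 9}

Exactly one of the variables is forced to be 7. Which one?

The 8 variables together cover exactly {3, 4, 5, 6, 7, 8, 9, 10} — 8 values for 8 variables — and 5 appears only in M's list, so M = 5.
The 7 still-open variables together cover exactly {3, 4, 6, 7, 8, 9, 10} — 7 values for 7 variables — and 10 appears only in I's list, so I = 10.
Among the 6 still-open variables, 8 fits only J (and all 6 values in {3, 4, 6, 7, 8, 9} must be used), so J = 8.
The 5 still-open variables together cover exactly {3, 4, 6, 7, 9} — 5 values for 5 variables — and 7 appears only in O's list, so O = 7.

O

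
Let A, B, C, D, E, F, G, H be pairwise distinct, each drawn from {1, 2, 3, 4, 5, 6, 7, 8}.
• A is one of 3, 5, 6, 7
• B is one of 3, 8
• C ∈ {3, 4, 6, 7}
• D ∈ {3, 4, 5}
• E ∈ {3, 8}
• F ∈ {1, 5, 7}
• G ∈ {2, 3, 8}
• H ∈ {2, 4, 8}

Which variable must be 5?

D

Among the 8 variables, 1 fits only F (and all 8 values in {1, 2, 3, 4, 5, 6, 7, 8} must be used), so F = 1.
B and E share exactly the 2 values {3, 8}; by pigeonhole those values go to them, so strike 3, 8 from A, C, D, G, H.
G must be 2 (only option left). So H can't be 2.
H must be 4 (only option left). So C, D can't be 4.
So 5 goes to D.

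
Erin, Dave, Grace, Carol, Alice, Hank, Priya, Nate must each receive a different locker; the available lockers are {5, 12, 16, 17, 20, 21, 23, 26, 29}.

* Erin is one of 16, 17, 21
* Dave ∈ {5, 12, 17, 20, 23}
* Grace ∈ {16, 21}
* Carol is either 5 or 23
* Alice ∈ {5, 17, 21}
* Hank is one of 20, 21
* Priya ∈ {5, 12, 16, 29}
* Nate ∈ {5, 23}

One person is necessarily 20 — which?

The 8 variables draw from only 8 values {5, 12, 16, 17, 20, 21, 23, 29}, so each is used; only Priya can be 29, hence Priya = 29.
The 7 still-open variables draw from only 7 values {5, 12, 16, 17, 20, 21, 23}, so each is used; only Dave can be 12, hence Dave = 12.
The 6 still-open variables together cover exactly {5, 16, 17, 20, 21, 23} — 6 values for 6 variables — and 20 appears only in Hank's list, so Hank = 20.

Hank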